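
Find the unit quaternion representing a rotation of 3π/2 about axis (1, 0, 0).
-0.7071 + 0.7071i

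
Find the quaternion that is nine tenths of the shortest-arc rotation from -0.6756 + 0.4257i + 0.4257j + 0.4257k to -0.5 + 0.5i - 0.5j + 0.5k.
-0.5448 + 0.5153i - 0.4148j + 0.5153k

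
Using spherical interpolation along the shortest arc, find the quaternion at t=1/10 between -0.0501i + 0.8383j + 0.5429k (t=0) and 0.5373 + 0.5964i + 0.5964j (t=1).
0.0657 + 0.026i + 0.8581j + 0.5085k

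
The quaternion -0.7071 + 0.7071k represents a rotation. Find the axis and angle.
axis = (0, 0, 1), θ = 3π/2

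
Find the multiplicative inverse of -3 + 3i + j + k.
-0.15 - 0.15i - 0.05j - 0.05k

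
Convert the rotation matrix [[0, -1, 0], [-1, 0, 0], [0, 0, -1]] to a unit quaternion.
-0.7071i + 0.7071j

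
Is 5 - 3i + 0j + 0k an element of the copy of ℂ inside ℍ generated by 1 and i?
Yes. The quaternion 5 - 3i has j- and k-coefficients y = z = 0, so it lies in the complex subalgebra spanned by 1 and i.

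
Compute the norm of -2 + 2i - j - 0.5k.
3.041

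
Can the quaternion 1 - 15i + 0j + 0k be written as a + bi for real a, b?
Yes. The quaternion 1 - 15i has j- and k-coefficients y = z = 0, so it lies in the complex subalgebra spanned by 1 and i.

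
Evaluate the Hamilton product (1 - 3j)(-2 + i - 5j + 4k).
-17 - 11i + j + 7k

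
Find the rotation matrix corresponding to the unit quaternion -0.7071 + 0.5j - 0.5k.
[[0, -0.7071, -0.7071], [0.7071, 0.5, -0.5], [0.7071, -0.5, 0.5]]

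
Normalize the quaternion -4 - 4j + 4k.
-0.5774 - 0.5774j + 0.5774k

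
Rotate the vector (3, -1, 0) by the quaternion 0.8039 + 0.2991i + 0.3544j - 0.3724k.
(0.604, -1.704, -2.595)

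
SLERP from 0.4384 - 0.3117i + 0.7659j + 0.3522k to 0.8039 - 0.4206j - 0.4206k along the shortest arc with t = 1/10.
0.3091 - 0.3031i + 0.806j + 0.4038k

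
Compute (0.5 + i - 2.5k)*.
0.5 - i + 2.5k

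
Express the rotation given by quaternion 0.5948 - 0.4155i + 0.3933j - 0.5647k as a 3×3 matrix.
[[0.0529, 0.3449, 0.9371], [-0.9986, 0.0169, 0.0501], [0.0014, -0.9385, 0.3453]]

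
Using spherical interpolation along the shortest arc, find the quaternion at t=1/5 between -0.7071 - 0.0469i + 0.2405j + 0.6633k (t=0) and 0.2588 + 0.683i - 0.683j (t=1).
-0.6851 - 0.2139i + 0.3836j + 0.5812k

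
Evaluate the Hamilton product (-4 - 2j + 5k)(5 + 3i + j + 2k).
-28 - 21i + j + 23k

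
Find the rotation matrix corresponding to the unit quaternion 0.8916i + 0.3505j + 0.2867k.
[[0.5899, 0.625, 0.5112], [0.625, -0.7543, 0.201], [0.5112, 0.201, -0.8356]]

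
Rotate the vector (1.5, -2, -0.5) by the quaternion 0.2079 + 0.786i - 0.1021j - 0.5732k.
(0.799, 1.292, -2.047)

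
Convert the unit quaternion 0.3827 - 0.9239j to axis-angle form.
axis = (0, -1, 0), θ = 3π/4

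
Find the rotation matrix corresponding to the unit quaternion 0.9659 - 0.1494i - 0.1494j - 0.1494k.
[[0.9107, 0.3333, -0.244], [-0.244, 0.9107, 0.3333], [0.3333, -0.244, 0.9107]]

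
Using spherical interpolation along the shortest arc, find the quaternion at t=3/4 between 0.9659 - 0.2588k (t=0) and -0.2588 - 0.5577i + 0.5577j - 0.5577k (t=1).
0.5796 + 0.4995i - 0.4995j + 0.4063k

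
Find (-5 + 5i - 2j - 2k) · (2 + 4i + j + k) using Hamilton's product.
-26 - 10i - 22j + 4k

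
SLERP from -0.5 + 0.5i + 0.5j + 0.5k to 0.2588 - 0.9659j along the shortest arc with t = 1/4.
-0.4735 + 0.3996i + 0.6756j + 0.3996k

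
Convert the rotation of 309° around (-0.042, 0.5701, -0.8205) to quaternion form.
-0.9026 - 0.0181i + 0.2454j - 0.3532k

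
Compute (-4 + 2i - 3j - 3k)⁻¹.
-0.1053 - 0.0526i + 0.0789j + 0.0789k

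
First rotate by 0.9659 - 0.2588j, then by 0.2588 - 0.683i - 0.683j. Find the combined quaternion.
0.0732 - 0.6597i - 0.7267j + 0.1768k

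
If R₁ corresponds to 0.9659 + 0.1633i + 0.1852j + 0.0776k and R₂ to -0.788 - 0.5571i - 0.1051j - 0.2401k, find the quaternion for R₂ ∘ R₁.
-0.6321 - 0.6305i - 0.2434j - 0.3791k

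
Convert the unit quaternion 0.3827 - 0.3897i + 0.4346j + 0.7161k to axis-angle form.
axis = (-0.4218, 0.4704, 0.7751), θ = 3π/4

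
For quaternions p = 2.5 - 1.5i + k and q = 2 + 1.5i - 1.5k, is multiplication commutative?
No: pq = 8.75 + 0.75i - 0.75j - 1.75k ≠ 8.75 + 0.75i + 0.75j - 1.75k = qp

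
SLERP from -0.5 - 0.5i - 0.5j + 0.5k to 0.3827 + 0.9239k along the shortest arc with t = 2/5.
-0.1675 - 0.3646i - 0.3646j + 0.8403k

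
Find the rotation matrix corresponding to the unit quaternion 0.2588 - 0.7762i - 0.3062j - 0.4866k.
[[0.3389, 0.7272, 0.5969], [0.2235, -0.6785, 0.6998], [0.9139, -0.1038, -0.3925]]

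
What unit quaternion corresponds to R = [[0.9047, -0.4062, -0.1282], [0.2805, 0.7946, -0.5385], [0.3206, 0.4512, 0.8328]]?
0.9397 + 0.2633i - 0.1194j + 0.1827k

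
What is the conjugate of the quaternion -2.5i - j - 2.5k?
2.5i + j + 2.5k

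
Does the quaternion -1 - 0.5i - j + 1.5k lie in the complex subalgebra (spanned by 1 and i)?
No. The quaternion -1 - 0.5i - j + 1.5k has j-coefficient y = -1 and k-coefficient z = 1.5, not both zero, so it does not lie in the complex subalgebra spanned by 1 and i.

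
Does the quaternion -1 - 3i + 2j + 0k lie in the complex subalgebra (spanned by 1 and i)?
No. The quaternion -1 - 3i + 2j has j-coefficient y = 2 and k-coefficient z = 0, not both zero, so it does not lie in the complex subalgebra spanned by 1 and i.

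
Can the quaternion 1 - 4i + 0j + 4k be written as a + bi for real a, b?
No. The quaternion 1 - 4i + 4k has j-coefficient y = 0 and k-coefficient z = 4, not both zero, so it does not lie in the complex subalgebra spanned by 1 and i.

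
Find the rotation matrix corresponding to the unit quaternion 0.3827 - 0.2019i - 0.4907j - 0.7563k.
[[-0.6256, 0.777, -0.0702], [-0.3807, -0.2255, 0.8968], [0.681, 0.5877, 0.4369]]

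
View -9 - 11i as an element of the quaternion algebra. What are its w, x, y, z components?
-9 - 11i + 0j + 0k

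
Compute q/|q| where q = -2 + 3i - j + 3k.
-0.417 + 0.6255i - 0.2085j + 0.6255k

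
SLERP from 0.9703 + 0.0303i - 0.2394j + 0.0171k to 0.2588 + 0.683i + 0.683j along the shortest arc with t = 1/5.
0.9737 + 0.2261i - 0.0236j + 0.0158k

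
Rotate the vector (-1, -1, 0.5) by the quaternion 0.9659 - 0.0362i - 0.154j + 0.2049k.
(-0.64, -1.317, 0.325)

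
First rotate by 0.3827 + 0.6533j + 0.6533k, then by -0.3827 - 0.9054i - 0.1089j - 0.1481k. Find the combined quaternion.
0.0214 - 0.3209i + 0.2998j - 0.8982k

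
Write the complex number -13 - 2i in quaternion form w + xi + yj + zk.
-13 - 2i + 0j + 0k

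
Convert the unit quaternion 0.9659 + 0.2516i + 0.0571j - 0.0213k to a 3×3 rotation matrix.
[[0.9926, 0.0699, 0.0996], [-0.0124, 0.8725, -0.4885], [-0.121, 0.4836, 0.8669]]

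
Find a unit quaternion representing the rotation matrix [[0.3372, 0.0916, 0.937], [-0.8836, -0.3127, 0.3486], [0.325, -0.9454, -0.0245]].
0.5 - 0.647i + 0.306j - 0.4876k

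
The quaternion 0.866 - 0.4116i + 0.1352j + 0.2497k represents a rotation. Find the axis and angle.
axis = (-0.8231, 0.2704, 0.4994), θ = π/3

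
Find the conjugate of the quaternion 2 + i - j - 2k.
2 - i + j + 2k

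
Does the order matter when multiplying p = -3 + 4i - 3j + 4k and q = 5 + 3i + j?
Yes: pq = -24 + 7i - 6j + 33k ≠ -24 + 15i - 30j + 7k = qp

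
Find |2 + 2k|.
√8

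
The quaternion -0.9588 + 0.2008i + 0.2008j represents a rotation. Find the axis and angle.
axis = (√2/2, √2/2, 0), θ = 327°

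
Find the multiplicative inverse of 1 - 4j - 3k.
0.0385 + 0.1538j + 0.1154k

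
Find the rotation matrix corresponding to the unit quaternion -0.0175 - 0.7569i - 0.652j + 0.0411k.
[[0.1464, 0.9884, -0.0394], [0.9856, -0.1492, -0.0801], [-0.085, -0.0271, -0.996]]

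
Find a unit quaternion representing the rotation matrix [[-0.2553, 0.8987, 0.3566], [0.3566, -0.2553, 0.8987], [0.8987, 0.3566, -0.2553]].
-0.2419 + 0.5602i + 0.5602j + 0.5602k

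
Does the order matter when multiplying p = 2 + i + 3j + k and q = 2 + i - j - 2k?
Yes: pq = 8 - i + 7j - 6k ≠ 8 + 9i + j + 2k = qp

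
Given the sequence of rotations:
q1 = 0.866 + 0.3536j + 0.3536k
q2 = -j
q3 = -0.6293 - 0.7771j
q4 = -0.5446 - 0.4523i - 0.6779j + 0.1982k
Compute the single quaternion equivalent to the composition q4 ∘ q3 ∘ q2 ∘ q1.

q2 · q1 = 0.3536 - 0.3536i - 0.866j
q3 · q2 · q1 = -0.8955 + 0.2225i + 0.2702j - 0.2748k
q4 · q3 · q2 · q1 = 0.826 + 0.4166i + 0.3797j + 0.0008k
0.826 + 0.4166i + 0.3797j + 0.0008k


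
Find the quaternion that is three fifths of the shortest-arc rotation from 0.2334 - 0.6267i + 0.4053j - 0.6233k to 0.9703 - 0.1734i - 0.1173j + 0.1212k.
0.8454 - 0.4603i + 0.127j - 0.2393k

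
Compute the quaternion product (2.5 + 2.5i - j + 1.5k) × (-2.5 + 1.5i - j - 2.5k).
-7.25 + 1.5i + 8.5j - 11k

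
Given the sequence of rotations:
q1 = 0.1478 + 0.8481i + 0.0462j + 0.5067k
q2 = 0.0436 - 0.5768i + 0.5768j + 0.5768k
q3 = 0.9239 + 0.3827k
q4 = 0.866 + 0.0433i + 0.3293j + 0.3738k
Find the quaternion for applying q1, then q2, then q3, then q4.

q2 · q1 = 0.1767 + 0.2173i + 0.8687j - 0.4085k
q3 · q2 · q1 = 0.3196 - 0.1317i + 0.8858j - 0.3098k
q4 · q3 · q2 · q1 = 0.1066 - 0.5333i + 0.8365j - 0.0671k
0.1066 - 0.5333i + 0.8365j - 0.0671k


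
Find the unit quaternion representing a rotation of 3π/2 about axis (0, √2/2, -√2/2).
-0.7071 + 0.5j - 0.5k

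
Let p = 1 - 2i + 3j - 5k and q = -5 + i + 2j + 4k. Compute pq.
11 + 33i - 10j + 22k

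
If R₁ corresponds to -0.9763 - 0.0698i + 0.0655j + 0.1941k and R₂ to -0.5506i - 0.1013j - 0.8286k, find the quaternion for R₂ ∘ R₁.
0.129 + 0.5722i + 0.2636j + 0.7658k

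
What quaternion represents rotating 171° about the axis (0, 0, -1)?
0.0785 - 0.9969k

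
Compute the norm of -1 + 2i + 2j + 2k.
√13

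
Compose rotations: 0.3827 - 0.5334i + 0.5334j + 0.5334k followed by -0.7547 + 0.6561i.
0.0611 + 0.6536i - 0.7525j - 0.0526k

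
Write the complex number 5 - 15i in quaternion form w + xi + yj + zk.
5 - 15i + 0j + 0k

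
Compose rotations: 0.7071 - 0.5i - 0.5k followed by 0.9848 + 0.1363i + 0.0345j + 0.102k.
0.8155 - 0.4133i + 0.0415j - 0.403k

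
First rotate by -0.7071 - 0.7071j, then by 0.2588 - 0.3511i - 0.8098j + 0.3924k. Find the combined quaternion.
-0.7556 + 0.5257i + 0.3896j - 0.0292k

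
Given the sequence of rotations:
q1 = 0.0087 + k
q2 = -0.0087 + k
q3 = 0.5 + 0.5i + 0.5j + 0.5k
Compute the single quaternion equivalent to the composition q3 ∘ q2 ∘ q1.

q2 · q1 = -1.0001
q3 · q2 · q1 = -0.5 - 0.5i - 0.5j - 0.5k
-0.5 - 0.5i - 0.5j - 0.5k


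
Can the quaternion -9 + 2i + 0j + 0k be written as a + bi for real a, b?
Yes. The quaternion -9 + 2i has j- and k-coefficients y = z = 0, so it lies in the complex subalgebra spanned by 1 and i.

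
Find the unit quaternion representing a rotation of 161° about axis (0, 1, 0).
0.165 + 0.9863j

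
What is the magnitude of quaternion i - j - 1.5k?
2.062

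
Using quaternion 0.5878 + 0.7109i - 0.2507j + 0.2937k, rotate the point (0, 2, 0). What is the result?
(-1.403, -0.367, 1.377)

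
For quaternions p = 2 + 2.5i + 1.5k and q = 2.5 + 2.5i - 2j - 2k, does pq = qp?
No: pq = 1.75 + 14.25i + 4.75j - 5.25k ≠ 1.75 + 8.25i - 12.75j + 4.75k = qp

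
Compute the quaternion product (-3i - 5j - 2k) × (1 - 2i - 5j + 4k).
-23 - 33i + 11j + 3k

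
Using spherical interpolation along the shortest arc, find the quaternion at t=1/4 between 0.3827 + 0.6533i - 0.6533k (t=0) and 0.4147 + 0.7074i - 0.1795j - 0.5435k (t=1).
0.3925 + 0.6699i - 0.0452j - 0.6286k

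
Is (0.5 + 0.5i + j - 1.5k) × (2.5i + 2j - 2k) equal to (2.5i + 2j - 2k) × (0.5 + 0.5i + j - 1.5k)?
No: pq = -6.25 + 2.25i - 1.75j - 2.5k ≠ -6.25 + 0.25i + 3.75j + 0.5k = qp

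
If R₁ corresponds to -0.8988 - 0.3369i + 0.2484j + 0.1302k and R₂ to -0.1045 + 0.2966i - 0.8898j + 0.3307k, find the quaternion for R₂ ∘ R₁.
0.3718 - 0.4294i + 0.6238j - 0.5369k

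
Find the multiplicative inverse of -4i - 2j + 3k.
0.1379i + 0.069j - 0.1034k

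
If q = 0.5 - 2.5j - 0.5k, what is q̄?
0.5 + 2.5j + 0.5k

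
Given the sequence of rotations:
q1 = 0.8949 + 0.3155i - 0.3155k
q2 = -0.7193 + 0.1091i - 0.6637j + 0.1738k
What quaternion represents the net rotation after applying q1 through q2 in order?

q2 · q1 = -0.6233 + 0.0801i - 0.5047j + 0.5919k
-0.6233 + 0.0801i - 0.5047j + 0.5919k


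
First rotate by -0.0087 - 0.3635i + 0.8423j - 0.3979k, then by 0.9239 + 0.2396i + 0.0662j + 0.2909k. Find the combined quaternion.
0.139 - 0.6093i + 0.7672j - 0.1443k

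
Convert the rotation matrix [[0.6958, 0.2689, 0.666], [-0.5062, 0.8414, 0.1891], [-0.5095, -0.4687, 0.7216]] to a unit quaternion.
0.9026 - 0.1822i + 0.3256j - 0.2147k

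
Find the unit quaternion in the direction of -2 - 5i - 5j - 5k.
-0.225 - 0.5625i - 0.5625j - 0.5625k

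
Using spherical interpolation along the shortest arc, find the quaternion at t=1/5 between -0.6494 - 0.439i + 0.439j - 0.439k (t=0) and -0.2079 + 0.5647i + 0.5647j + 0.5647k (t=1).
-0.5407 - 0.5695i + 0.2428j - 0.5695k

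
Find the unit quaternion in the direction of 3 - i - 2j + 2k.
0.7071 - 0.2357i - 0.4714j + 0.4714k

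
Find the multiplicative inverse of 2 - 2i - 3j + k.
0.1111 + 0.1111i + 0.1667j - 0.0556k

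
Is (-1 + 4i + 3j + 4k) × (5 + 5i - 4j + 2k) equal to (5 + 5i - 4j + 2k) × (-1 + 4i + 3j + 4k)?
No: pq = -21 + 37i + 31j - 13k ≠ -21 - 7i + 7j + 49k = qp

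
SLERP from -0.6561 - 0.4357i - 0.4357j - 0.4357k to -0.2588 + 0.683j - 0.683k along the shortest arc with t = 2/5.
-0.6353 - 0.3293i + 0.0389j - 0.6974k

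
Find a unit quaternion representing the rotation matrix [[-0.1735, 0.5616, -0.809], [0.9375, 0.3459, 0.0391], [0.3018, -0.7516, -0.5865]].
-0.3827 + 0.5165i + 0.7256j - 0.2455k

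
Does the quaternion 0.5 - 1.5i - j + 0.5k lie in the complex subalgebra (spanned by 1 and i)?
No. The quaternion 0.5 - 1.5i - j + 0.5k has j-coefficient y = -1 and k-coefficient z = 0.5, not both zero, so it does not lie in the complex subalgebra spanned by 1 and i.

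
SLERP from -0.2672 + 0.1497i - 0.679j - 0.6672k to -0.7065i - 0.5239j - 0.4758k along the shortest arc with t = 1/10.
-0.2482 + 0.0562i - 0.6921j - 0.6755k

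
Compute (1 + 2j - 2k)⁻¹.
0.1111 - 0.2222j + 0.2222k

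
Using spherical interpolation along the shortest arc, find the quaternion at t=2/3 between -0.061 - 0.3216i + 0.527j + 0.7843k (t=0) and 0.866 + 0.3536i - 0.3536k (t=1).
-0.6767 - 0.3961i + 0.2128j + 0.583k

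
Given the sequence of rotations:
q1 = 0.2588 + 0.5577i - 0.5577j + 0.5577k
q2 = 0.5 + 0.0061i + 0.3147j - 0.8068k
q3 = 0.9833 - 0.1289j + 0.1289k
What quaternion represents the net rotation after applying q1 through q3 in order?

q2 · q1 = 0.7515 + 0.006i - 0.6508j - 0.1089k
q3 · q2 · q1 = 0.6691 + 0.1038i - 0.736j - 0.0094k
0.6691 + 0.1038i - 0.736j - 0.0094k


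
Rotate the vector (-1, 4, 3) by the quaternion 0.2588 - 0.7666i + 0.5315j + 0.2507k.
(-4.416, 1.471, -2.083)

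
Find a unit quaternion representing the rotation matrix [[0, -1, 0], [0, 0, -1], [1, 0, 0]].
0.5 + 0.5i - 0.5j + 0.5k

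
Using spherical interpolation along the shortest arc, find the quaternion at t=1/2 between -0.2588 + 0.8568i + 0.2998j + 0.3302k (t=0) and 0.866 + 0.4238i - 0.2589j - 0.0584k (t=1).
0.4206 + 0.887i + 0.0283j + 0.1883k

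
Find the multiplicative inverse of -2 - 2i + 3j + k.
-0.1111 + 0.1111i - 0.1667j - 0.0556k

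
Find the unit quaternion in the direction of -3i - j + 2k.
-0.8018i - 0.2673j + 0.5345k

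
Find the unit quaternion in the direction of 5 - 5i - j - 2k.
0.6742 - 0.6742i - 0.1348j - 0.2697k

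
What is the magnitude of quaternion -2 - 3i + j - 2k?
√18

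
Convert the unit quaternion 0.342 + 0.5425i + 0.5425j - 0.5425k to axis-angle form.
axis = (√3/3, √3/3, -√3/3), θ = 140°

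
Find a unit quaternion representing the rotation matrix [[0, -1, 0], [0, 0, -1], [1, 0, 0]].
0.5 + 0.5i - 0.5j + 0.5k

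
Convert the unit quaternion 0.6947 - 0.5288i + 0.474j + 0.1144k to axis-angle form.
axis = (-0.7352, 0.659, 0.159), θ = 92°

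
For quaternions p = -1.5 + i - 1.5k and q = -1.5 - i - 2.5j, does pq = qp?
No: pq = 3.25 - 3.75i + 5.25j - 0.25k ≠ 3.25 + 3.75i + 2.25j + 4.75k = qp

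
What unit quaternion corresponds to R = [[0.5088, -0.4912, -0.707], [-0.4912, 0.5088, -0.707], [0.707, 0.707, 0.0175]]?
0.7133 + 0.4956i - 0.4956j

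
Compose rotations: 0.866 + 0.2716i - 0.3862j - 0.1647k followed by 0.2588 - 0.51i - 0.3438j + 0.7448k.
0.3525 - 0.0271i - 0.2794j + 0.8927k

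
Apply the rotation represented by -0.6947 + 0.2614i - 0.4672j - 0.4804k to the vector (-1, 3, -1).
(-3.235, -0.03, 0.731)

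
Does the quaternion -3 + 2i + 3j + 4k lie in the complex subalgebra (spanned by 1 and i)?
No. The quaternion -3 + 2i + 3j + 4k has j-coefficient y = 3 and k-coefficient z = 4, not both zero, so it does not lie in the complex subalgebra spanned by 1 and i.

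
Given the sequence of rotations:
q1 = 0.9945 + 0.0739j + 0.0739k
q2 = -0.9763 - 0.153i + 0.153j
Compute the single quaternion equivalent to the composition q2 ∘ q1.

q2 · q1 = -0.9822 - 0.1409i + 0.0913j - 0.0835k
-0.9822 - 0.1409i + 0.0913j - 0.0835k


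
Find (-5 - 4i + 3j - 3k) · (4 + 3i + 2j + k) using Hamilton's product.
-11 - 22i - 3j - 34k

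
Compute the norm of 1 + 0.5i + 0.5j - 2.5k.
2.784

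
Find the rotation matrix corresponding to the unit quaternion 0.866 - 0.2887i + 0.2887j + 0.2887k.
[[0.6666, -0.6667, 0.3333], [0.3333, 0.6666, 0.6667], [-0.6667, -0.3333, 0.6666]]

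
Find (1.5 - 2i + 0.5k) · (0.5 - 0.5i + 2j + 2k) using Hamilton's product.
-1.25 - 2.75i + 6.75j - 0.75k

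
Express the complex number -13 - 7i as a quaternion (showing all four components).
-13 - 7i + 0j + 0k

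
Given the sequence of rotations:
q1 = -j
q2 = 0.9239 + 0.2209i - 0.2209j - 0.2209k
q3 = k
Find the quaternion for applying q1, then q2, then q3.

q2 · q1 = -0.2209 - 0.2209i - 0.9239j - 0.2209k
q3 · q2 · q1 = 0.2209 + 0.9239i - 0.2209j - 0.2209k
0.2209 + 0.9239i - 0.2209j - 0.2209k


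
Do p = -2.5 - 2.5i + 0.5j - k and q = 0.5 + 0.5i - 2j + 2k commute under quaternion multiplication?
No: pq = 3 - 3.5i + 9.75j - 0.75k ≠ 3 - 1.5i + 0.75j - 10.25k = qp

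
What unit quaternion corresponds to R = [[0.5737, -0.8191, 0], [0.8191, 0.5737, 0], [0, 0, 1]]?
0.887 + 0.4617k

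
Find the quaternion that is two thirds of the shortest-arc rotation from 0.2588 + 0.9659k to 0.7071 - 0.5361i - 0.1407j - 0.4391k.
-0.4496 + 0.4275i + 0.1122j + 0.7762k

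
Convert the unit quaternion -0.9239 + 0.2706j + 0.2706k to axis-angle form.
axis = (0, √2/2, √2/2), θ = 7π/4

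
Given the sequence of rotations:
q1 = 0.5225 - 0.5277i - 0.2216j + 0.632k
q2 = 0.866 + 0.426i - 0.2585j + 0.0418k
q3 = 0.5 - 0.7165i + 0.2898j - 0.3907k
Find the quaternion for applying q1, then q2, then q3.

q2 · q1 = 0.5936 - 0.3885i - 0.6183j + 0.3383k
q3 · q2 · q1 = 0.3298 - 0.7631i + 0.2571j + 0.4928k
0.3298 - 0.7631i + 0.2571j + 0.4928k


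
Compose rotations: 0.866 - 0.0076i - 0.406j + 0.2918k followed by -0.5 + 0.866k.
-0.6857 + 0.3554i + 0.1964j + 0.6041k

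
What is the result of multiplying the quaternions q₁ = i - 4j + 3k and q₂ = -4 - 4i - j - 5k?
15 + 19i + 9j - 29k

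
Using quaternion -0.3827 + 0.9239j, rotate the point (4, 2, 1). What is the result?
(-3.536, 2, 2.121)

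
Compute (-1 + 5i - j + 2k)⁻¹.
-0.0323 - 0.1613i + 0.0323j - 0.0645k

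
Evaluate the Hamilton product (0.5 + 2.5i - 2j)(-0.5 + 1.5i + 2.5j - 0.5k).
1 + 0.5i + 3.5j + 9k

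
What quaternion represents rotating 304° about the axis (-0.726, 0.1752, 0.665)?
-0.8829 - 0.3408i + 0.0823j + 0.3122k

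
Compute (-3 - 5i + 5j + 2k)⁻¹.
-0.0476 + 0.0794i - 0.0794j - 0.0317k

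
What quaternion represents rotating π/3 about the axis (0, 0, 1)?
0.866 + 0.5k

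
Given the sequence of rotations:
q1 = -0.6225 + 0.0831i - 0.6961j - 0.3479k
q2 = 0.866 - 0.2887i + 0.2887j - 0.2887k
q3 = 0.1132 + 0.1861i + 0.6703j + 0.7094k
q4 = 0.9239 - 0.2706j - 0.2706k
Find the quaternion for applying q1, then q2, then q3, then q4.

q2 · q1 = -0.4146 - 0.0497i - 0.907j + 0.0554k
q3 · q2 · q1 = 0.531 + 0.5978i - 0.4261j - 0.4233k
q4 · q3 · q2 · q1 = 0.2607 + 0.5515i - 0.6991j - 0.373k
0.2607 + 0.5515i - 0.6991j - 0.373k


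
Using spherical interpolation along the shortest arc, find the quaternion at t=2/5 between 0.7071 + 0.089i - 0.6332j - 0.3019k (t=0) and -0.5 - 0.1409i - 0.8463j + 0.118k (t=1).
0.2674 - 0.0091i - 0.949j - 0.1665k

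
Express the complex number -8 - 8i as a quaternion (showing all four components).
-8 - 8i + 0j + 0k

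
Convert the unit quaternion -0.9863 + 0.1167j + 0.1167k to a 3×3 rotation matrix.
[[0.9455, 0.2302, -0.2302], [-0.2302, 0.9728, 0.0272], [0.2302, 0.0272, 0.9728]]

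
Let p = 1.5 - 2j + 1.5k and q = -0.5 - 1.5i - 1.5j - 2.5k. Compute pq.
5i - 3.5j - 7.5k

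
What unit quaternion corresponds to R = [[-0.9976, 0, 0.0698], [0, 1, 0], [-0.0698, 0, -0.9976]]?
0.0349 + 0.9994j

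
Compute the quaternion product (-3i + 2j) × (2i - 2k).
6 - 4i - 6j - 4k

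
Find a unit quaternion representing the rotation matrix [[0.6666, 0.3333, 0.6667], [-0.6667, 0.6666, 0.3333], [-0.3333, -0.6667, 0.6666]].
0.866 - 0.2887i + 0.2887j - 0.2887k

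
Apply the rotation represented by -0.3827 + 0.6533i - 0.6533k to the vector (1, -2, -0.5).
(1.573, 1.664, 0.073)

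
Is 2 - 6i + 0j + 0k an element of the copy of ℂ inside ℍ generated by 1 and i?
Yes. The quaternion 2 - 6i has j- and k-coefficients y = z = 0, so it lies in the complex subalgebra spanned by 1 and i.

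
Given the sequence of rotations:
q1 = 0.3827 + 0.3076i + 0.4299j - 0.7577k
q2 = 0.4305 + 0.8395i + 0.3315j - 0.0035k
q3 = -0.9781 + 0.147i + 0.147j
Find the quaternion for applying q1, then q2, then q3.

q2 · q1 = -0.2386 + 0.204i + 0.9469j - 0.0686k
q3 · q2 · q1 = 0.0642 - 0.2447i - 0.9512j + 0.1763k
0.0642 - 0.2447i - 0.9512j + 0.1763k


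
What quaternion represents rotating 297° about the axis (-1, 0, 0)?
-0.8526 - 0.5225i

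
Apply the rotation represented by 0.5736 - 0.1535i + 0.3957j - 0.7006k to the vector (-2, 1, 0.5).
(1.606, 1.632, 0.067)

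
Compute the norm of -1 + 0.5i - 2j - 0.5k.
2.345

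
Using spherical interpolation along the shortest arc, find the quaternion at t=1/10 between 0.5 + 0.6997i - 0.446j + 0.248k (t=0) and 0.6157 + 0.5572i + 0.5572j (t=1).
0.5452 + 0.7254i - 0.3498j + 0.2327k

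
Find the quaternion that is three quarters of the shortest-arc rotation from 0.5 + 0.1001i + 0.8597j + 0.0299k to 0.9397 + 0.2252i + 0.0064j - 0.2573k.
0.9188 + 0.2143i + 0.2632j - 0.2015k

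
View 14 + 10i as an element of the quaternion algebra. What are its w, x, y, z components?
14 + 10i + 0j + 0k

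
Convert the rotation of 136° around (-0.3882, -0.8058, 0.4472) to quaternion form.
0.3746 - 0.3599i - 0.7471j + 0.4146k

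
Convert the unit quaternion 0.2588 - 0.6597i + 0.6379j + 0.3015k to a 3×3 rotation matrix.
[[0.0044, -0.9977, -0.0676], [-0.6856, -0.0522, 0.7261], [-0.728, 0.0432, -0.6842]]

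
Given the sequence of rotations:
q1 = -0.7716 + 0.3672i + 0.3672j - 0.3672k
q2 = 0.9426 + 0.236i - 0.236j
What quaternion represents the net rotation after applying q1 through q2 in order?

q2 · q1 = -0.7273 + 0.2507i + 0.6149j - 0.1728k
-0.7273 + 0.2507i + 0.6149j - 0.1728k


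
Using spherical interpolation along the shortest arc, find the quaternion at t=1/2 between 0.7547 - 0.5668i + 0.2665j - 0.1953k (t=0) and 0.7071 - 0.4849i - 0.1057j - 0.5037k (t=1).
0.7541 - 0.5426i + 0.083j - 0.3606k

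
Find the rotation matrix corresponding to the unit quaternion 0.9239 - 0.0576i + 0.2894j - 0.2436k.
[[0.7138, 0.4168, 0.5628], [-0.4835, 0.8747, -0.0346], [-0.5067, -0.2474, 0.8259]]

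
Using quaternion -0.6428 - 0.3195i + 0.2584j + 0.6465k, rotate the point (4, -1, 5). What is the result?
(-4.27, -4.328, 2.243)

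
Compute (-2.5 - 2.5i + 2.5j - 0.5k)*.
-2.5 + 2.5i - 2.5j + 0.5k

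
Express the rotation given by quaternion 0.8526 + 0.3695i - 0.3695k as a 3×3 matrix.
[[0.7269, 0.6301, -0.2731], [-0.6301, 0.4539, -0.6301], [-0.2731, 0.6301, 0.7269]]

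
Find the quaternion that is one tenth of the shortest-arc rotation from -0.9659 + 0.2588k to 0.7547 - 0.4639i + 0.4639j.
-0.9687 + 0.051i - 0.051j + 0.2373k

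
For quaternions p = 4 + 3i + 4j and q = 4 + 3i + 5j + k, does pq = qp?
No: pq = -13 + 28i + 33j + 7k ≠ -13 + 20i + 39j + k = qp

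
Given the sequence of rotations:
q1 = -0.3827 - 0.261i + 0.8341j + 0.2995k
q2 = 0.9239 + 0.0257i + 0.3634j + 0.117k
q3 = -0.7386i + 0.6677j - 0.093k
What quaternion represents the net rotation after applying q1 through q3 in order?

q2 · q1 = -0.685 - 0.2397i + 0.5933j + 0.3482k
q3 · q2 · q1 = -0.5408 + 0.7936i - 0.1779j - 0.2145k
-0.5408 + 0.7936i - 0.1779j - 0.2145k


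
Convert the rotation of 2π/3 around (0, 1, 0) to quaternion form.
0.5 + 0.866j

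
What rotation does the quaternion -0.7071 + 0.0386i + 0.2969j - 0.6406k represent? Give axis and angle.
axis = (0.0546, 0.4199, -0.9059), θ = 3π/2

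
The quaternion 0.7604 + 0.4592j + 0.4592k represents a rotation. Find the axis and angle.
axis = (0, √2/2, √2/2), θ = 81°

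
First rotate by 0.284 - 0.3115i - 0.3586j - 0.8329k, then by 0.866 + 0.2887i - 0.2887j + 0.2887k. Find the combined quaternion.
0.4728 + 0.1562i - 0.242j - 0.8328k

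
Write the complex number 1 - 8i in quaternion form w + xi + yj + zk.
1 - 8i + 0j + 0k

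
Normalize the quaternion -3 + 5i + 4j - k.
-0.4201 + 0.7001i + 0.5601j - 0.14k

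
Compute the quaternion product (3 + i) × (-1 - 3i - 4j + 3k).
-10i - 15j + 5k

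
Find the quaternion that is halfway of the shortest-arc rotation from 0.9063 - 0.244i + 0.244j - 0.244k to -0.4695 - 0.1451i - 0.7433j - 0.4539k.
0.8049 - 0.0579i + 0.5776j + 0.1228k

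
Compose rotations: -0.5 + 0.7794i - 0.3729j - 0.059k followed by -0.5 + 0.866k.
0.3011 - 0.0668i + 0.8614j - 0.4035k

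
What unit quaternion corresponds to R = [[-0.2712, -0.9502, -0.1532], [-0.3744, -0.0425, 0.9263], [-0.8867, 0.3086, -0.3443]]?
0.2924 - 0.5281i + 0.6271j + 0.4923k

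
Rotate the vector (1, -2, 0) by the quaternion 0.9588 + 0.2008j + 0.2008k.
(1.609, -1.454, -0.546)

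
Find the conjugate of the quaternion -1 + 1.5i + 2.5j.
-1 - 1.5i - 2.5j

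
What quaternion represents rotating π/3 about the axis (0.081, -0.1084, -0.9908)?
0.866 + 0.0405i - 0.0542j - 0.4954k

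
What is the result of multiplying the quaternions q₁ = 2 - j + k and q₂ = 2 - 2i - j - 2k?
5 - i - 6j - 4k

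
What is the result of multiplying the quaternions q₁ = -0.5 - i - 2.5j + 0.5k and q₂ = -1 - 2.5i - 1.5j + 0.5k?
-6 + 1.75i + 2.5j - 5.5k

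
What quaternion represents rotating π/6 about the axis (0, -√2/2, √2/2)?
0.9659 - 0.183j + 0.183k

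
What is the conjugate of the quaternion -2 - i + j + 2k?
-2 + i - j - 2k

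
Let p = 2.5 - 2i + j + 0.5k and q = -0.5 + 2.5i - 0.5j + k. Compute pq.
3.75 + 8.5i + 1.5j + 0.75k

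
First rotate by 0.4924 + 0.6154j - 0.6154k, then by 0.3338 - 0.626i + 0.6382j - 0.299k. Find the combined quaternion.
-0.4124 - 0.517i + 0.1344j - 0.7379k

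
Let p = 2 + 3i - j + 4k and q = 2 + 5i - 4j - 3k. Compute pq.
-3 + 35i + 19j - 5k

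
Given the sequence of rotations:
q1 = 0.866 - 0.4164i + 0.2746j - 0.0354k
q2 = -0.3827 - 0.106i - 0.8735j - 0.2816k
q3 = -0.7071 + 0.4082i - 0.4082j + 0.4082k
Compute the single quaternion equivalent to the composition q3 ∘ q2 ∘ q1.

q2 · q1 = -0.1457 + 0.1758i - 0.748j - 0.6232k
q3 · q2 · q1 = -0.0197 + 0.3759i + 0.9145j + 0.1476k
-0.0197 + 0.3759i + 0.9145j + 0.1476k


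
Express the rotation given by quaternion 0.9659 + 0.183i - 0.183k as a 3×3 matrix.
[[0.933, 0.3535, -0.067], [-0.3535, 0.866, -0.3535], [-0.067, 0.3535, 0.933]]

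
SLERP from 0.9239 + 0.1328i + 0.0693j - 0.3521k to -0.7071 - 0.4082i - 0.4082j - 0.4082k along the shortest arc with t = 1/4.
0.9448 + 0.2241i + 0.1732j - 0.1648k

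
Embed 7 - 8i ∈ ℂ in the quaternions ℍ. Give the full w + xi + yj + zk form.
7 - 8i + 0j + 0k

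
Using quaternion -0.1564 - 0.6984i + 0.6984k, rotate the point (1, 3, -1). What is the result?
(1.655, -2.853, -0.345)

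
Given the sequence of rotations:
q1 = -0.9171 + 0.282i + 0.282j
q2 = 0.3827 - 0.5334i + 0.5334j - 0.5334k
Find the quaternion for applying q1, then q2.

q2 · q1 = -0.351 + 0.7475i - 0.5317j + 0.1883k
-0.351 + 0.7475i - 0.5317j + 0.1883k


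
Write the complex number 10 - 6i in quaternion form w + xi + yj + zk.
10 - 6i + 0j + 0k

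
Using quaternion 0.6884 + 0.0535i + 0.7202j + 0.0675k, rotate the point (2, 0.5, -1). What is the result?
(-1.1, 0.809, -1.84)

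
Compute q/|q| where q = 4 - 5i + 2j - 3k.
0.5443 - 0.6804i + 0.2722j - 0.4082k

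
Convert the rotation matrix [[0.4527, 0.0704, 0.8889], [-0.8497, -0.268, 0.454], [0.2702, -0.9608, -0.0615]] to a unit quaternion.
0.5299 - 0.6675i + 0.2919j - 0.4341k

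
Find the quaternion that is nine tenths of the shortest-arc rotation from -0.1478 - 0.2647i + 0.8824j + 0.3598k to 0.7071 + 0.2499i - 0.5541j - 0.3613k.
-0.6614 - 0.2566i + 0.6008j + 0.3685k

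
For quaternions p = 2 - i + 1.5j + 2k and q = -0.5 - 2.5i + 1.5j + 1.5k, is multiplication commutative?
No: pq = -8.75 - 5.25i - 1.25j + 4.25k ≠ -8.75 - 3.75i + 5.75j - 0.25k = qp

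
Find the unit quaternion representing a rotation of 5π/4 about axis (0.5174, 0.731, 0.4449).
-0.3827 + 0.478i + 0.6754j + 0.411k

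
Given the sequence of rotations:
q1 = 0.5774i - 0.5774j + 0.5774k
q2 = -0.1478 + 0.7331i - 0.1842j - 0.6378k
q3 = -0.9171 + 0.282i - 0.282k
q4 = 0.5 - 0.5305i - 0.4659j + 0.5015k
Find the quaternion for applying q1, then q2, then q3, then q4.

q2 · q1 = -0.1614 - 0.56i - 0.7062j - 0.4023k
q3 · q2 · q1 = 0.1925 + 0.2689i + 0.919j + 0.2153k
q4 · q3 · q2 · q1 = 0.5591 - 0.5289i + 0.6189j - 0.1581k
0.5591 - 0.5289i + 0.6189j - 0.1581k


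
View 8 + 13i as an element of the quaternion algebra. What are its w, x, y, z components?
8 + 13i + 0j + 0k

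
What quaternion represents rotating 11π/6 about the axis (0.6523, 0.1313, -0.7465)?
-0.9659 + 0.1688i + 0.034j - 0.1932k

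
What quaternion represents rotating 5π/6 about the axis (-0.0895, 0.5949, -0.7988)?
0.2588 - 0.0865i + 0.5746j - 0.7716k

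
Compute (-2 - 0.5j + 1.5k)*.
-2 + 0.5j - 1.5k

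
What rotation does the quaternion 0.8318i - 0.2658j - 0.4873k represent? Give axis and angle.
axis = (0.8318, -0.2658, -0.4873), θ = π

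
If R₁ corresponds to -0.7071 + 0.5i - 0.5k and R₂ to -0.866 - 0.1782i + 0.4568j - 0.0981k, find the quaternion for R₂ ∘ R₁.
0.6524 - 0.5354i - 0.4612j + 0.274k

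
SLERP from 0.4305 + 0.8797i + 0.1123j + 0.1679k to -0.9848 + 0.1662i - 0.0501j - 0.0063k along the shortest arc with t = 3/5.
0.935 + 0.3297i + 0.0938j + 0.0905k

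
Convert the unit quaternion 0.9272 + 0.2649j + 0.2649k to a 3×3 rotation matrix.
[[0.7193, -0.4912, 0.4912], [0.4912, 0.8597, 0.1403], [-0.4912, 0.1403, 0.8597]]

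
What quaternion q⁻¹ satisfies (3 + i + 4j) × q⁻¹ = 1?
0.1154 - 0.0385i - 0.1538j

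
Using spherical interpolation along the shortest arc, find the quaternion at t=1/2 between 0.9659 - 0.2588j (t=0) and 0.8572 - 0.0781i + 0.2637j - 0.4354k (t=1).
0.9718 - 0.0416i + 0.0026j - 0.2321k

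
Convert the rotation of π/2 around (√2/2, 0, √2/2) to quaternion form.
0.7071 + 0.5i + 0.5k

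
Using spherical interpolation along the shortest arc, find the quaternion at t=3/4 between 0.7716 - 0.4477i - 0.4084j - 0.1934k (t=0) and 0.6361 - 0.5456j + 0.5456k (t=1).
0.7296 - 0.1282i - 0.5533j + 0.381k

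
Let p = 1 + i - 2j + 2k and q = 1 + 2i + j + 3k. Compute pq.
-5 - 5i + 10k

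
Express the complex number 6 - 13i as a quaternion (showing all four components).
6 - 13i + 0j + 0k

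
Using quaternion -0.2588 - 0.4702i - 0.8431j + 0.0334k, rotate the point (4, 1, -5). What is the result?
(-2.91, 5.156, 2.635)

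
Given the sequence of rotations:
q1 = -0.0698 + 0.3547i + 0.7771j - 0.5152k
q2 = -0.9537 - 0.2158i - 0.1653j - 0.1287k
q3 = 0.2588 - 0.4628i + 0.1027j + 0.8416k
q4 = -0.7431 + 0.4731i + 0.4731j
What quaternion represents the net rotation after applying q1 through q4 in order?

q2 · q1 = 0.2053 - 0.138i - 0.8864j + 0.3913k
q3 · q2 · q1 = -0.249 + 0.6555i - 0.1434j + 0.6984k
q4 · q3 · q2 · q1 = -0.0572 - 0.2745i - 0.3417j - 0.8969k
-0.0572 - 0.2745i - 0.3417j - 0.8969k


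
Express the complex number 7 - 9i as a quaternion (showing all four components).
7 - 9i + 0j + 0k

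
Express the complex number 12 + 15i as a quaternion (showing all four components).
12 + 15i + 0j + 0k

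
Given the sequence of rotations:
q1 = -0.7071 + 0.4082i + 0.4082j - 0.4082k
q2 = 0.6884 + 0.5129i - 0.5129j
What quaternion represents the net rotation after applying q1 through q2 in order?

q2 · q1 = -0.4868 + 0.1277i + 0.853j + 0.1377k
-0.4868 + 0.1277i + 0.853j + 0.1377k


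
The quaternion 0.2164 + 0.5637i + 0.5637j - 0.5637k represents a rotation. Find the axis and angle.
axis = (√3/3, √3/3, -√3/3), θ = 155°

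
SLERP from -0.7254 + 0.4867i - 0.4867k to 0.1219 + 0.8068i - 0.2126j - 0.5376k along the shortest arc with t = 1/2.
-0.341 + 0.7309i - 0.1201j - 0.5788k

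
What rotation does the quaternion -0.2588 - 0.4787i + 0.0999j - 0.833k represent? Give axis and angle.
axis = (-0.4956, 0.1034, -0.8624), θ = 7π/6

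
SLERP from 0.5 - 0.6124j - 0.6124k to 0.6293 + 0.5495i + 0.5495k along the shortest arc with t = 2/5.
0.0352 - 0.3192i - 0.4908j - 0.81k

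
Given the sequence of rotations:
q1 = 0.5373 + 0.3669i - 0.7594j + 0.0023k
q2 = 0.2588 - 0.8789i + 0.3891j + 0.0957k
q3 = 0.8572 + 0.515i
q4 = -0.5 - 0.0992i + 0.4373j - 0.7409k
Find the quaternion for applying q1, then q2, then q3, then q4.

q2 · q1 = 0.7568 - 0.3037i + 0.0497j + 0.5767k
q3 · q2 · q1 = 0.8051 + 0.1294i - 0.2544j + 0.5199k
q4 · q3 · q2 · q1 = 0.1067 - 0.1057i + 0.435j - 0.8878k
0.1067 - 0.1057i + 0.435j - 0.8878k


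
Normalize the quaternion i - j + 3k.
0.3015i - 0.3015j + 0.9045k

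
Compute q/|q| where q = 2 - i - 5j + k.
0.3592 - 0.1796i - 0.898j + 0.1796k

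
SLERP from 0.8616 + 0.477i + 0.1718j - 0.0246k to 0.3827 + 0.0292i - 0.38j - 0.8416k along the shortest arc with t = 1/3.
0.8396 + 0.3863i - 0.0286j - 0.3808k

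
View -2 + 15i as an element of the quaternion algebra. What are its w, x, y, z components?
-2 + 15i + 0j + 0k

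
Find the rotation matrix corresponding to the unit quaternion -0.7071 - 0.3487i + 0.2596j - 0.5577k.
[[0.2432, -0.9697, 0.0218], [0.6077, 0.1348, -0.7827], [0.7561, 0.2036, 0.622]]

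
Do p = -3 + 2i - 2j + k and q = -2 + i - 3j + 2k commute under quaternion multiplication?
No: pq = -4 - 8i + 10j - 12k ≠ -4 - 6i + 16j - 4k = qp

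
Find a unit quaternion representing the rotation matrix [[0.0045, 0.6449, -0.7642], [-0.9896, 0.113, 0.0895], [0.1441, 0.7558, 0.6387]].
0.6626 + 0.2514i - 0.3427j - 0.6167k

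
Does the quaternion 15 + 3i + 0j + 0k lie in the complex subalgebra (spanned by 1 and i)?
Yes. The quaternion 15 + 3i has j- and k-coefficients y = z = 0, so it lies in the complex subalgebra spanned by 1 and i.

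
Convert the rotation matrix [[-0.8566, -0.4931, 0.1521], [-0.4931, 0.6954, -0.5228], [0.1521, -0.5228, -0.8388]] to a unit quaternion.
-0.2678i + 0.9207j - 0.2839k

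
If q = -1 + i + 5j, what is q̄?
-1 - i - 5j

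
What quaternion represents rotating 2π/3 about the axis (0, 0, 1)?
0.5 + 0.866k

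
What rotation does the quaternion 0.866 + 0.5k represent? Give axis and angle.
axis = (0, 0, 1), θ = π/3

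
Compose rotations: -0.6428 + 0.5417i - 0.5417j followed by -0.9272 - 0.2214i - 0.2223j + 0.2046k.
0.5955 - 0.2491i + 0.756j + 0.1088k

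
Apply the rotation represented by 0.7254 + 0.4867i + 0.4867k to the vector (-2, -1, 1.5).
(0.364, -2.524, -0.864)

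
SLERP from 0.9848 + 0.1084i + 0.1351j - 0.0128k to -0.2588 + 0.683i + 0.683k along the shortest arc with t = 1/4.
0.9516 - 0.1403i + 0.1183j - 0.2465k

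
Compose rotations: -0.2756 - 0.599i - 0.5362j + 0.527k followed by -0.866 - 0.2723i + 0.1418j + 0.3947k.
-0.0564 + 0.8801i + 0.3323j - 0.3342k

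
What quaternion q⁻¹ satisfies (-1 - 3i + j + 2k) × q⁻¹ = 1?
-0.0667 + 0.2i - 0.0667j - 0.1333k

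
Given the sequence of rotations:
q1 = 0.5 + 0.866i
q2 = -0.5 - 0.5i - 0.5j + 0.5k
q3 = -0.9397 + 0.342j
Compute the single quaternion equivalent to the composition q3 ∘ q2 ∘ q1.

q2 · q1 = 0.183 - 0.683i + 0.183j + 0.683k
q3 · q2 · q1 = -0.2346 + 0.8754i - 0.1094j - 0.4082k
-0.2346 + 0.8754i - 0.1094j - 0.4082k


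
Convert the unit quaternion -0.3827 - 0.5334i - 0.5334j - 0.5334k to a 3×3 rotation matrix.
[[-0.1381, 0.1608, 0.9773], [0.9773, -0.1381, 0.1608], [0.1608, 0.9773, -0.1381]]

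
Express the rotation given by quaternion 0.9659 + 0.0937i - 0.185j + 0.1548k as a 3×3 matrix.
[[0.8836, -0.3337, -0.3284], [0.2644, 0.9345, -0.2383], [0.3864, 0.1237, 0.914]]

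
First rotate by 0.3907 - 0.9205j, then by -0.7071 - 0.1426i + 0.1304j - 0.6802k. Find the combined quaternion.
-0.1562 - 0.6818i + 0.7018j - 0.1345k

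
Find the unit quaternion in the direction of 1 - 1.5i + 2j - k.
0.3482 - 0.5222i + 0.6963j - 0.3482k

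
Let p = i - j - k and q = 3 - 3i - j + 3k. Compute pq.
5 - i - 3j - 7k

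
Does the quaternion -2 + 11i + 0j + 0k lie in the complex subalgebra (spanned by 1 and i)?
Yes. The quaternion -2 + 11i has j- and k-coefficients y = z = 0, so it lies in the complex subalgebra spanned by 1 and i.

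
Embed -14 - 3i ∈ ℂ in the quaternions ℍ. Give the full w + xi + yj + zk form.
-14 - 3i + 0j + 0k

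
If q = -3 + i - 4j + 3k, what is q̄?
-3 - i + 4j - 3k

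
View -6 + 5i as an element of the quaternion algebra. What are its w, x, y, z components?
-6 + 5i + 0j + 0k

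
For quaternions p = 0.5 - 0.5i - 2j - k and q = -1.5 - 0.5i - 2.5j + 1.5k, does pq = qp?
No: pq = -4.5 - 5i + 3j + 2.5k ≠ -4.5 + 6i + 0.5j + 2k = qp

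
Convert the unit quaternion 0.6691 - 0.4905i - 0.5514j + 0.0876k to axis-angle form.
axis = (-0.66, -0.742, 0.1179), θ = 96°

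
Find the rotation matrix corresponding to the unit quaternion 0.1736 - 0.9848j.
[[-0.9397, 0, -0.3419], [0, 1, 0], [0.3419, 0, -0.9397]]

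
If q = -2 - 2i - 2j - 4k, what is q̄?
-2 + 2i + 2j + 4k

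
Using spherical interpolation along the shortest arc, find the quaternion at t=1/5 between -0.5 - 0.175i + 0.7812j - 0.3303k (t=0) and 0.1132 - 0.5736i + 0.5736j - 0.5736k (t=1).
-0.3919 - 0.2741i + 0.7799j - 0.4037k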